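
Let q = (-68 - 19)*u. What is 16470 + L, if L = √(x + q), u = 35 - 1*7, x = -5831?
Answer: 16470 + I*√8267 ≈ 16470.0 + 90.923*I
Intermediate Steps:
u = 28 (u = 35 - 7 = 28)
q = -2436 (q = (-68 - 19)*28 = -87*28 = -2436)
L = I*√8267 (L = √(-5831 - 2436) = √(-8267) = I*√8267 ≈ 90.923*I)
16470 + L = 16470 + I*√8267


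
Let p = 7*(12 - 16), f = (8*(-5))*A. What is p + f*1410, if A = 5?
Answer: -282028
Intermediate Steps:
f = -200 (f = (8*(-5))*5 = -40*5 = -200)
p = -28 (p = 7*(-4) = -28)
p + f*1410 = -28 - 200*1410 = -28 - 282000 = -282028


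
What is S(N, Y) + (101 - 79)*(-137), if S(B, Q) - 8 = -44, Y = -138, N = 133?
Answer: -3050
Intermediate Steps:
S(B, Q) = -36 (S(B, Q) = 8 - 44 = -36)
S(N, Y) + (101 - 79)*(-137) = -36 + (101 - 79)*(-137) = -36 + 22*(-137) = -36 - 3014 = -3050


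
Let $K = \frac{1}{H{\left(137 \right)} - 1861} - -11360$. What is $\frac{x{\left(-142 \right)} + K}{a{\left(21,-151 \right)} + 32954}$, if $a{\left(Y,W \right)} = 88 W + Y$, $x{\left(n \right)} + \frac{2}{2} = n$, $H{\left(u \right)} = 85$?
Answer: $\frac{19921391}{34964112} \approx 0.56977$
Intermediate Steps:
$x{\left(n \right)} = -1 + n$
$K = \frac{20175359}{1776}$ ($K = \frac{1}{85 - 1861} - -11360 = \frac{1}{-1776} + 11360 = - \frac{1}{1776} + 11360 = \frac{20175359}{1776} \approx 11360.0$)
$a{\left(Y,W \right)} = Y + 88 W$
$\frac{x{\left(-142 \right)} + K}{a{\left(21,-151 \right)} + 32954} = \frac{\left(-1 - 142\right) + \frac{20175359}{1776}}{\left(21 + 88 \left(-151\right)\right) + 32954} = \frac{-143 + \frac{20175359}{1776}}{\left(21 - 13288\right) + 32954} = \frac{19921391}{1776 \left(-13267 + 32954\right)} = \frac{19921391}{1776 \cdot 19687} = \frac{19921391}{1776} \cdot \frac{1}{19687} = \frac{19921391}{34964112}$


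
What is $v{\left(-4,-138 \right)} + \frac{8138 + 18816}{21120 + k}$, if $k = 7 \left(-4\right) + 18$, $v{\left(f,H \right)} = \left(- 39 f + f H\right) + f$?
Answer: $\frac{7444197}{10555} \approx 705.28$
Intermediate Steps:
$v{\left(f,H \right)} = - 38 f + H f$ ($v{\left(f,H \right)} = \left(- 39 f + H f\right) + f = - 38 f + H f$)
$k = -10$ ($k = -28 + 18 = -10$)
$v{\left(-4,-138 \right)} + \frac{8138 + 18816}{21120 + k} = - 4 \left(-38 - 138\right) + \frac{8138 + 18816}{21120 - 10} = \left(-4\right) \left(-176\right) + \frac{26954}{21110} = 704 + 26954 \cdot \frac{1}{21110} = 704 + \frac{13477}{10555} = \frac{7444197}{10555}$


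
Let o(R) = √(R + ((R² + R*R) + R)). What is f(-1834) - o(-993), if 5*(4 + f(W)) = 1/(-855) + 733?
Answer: 609614/4275 - 8*√30783 ≈ -1261.0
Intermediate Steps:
o(R) = √(2*R + 2*R²) (o(R) = √(R + ((R² + R²) + R)) = √(R + (2*R² + R)) = √(R + (R + 2*R²)) = √(2*R + 2*R²))
f(W) = 609614/4275 (f(W) = -4 + (1/(-855) + 733)/5 = -4 + (-1/855 + 733)/5 = -4 + (⅕)*(626714/855) = -4 + 626714/4275 = 609614/4275)
f(-1834) - o(-993) = 609614/4275 - √2*√(-993*(1 - 993)) = 609614/4275 - √2*√(-993*(-992)) = 609614/4275 - √2*√985056 = 609614/4275 - √2*4*√61566 = 609614/4275 - 8*√30783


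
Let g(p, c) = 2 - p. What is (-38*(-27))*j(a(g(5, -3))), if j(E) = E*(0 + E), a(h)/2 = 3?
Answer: 36936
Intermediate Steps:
a(h) = 6 (a(h) = 2*3 = 6)
j(E) = E² (j(E) = E*E = E²)
(-38*(-27))*j(a(g(5, -3))) = -38*(-27)*6² = 1026*36 = 36936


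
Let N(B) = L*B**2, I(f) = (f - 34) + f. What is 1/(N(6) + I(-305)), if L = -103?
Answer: -1/4352 ≈ -0.00022978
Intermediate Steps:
I(f) = -34 + 2*f (I(f) = (-34 + f) + f = -34 + 2*f)
N(B) = -103*B**2
1/(N(6) + I(-305)) = 1/(-103*6**2 + (-34 + 2*(-305))) = 1/(-103*36 + (-34 - 610)) = 1/(-3708 - 644) = 1/(-4352) = -1/4352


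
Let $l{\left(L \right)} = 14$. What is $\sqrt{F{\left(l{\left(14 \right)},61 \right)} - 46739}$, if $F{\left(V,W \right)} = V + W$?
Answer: $2 i \sqrt{11666} \approx 216.02 i$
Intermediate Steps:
$\sqrt{F{\left(l{\left(14 \right)},61 \right)} - 46739} = \sqrt{\left(14 + 61\right) - 46739} = \sqrt{75 - 46739} = \sqrt{-46664} = 2 i \sqrt{11666}$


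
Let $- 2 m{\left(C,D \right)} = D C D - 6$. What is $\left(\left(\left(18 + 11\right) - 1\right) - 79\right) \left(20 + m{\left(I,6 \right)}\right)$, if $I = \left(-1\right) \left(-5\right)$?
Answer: $3417$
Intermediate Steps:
$I = 5$
$m{\left(C,D \right)} = 3 - \frac{C D^{2}}{2}$ ($m{\left(C,D \right)} = - \frac{D C D - 6}{2} = - \frac{C D D - 6}{2} = - \frac{C D^{2} - 6}{2} = - \frac{-6 + C D^{2}}{2} = 3 - \frac{C D^{2}}{2}$)
$\left(\left(\left(18 + 11\right) - 1\right) - 79\right) \left(20 + m{\left(I,6 \right)}\right) = \left(\left(\left(18 + 11\right) - 1\right) - 79\right) \left(20 + \left(3 - \frac{5 \cdot 6^{2}}{2}\right)\right) = \left(\left(29 - 1\right) - 79\right) \left(20 + \left(3 - \frac{5}{2} \cdot 36\right)\right) = \left(28 - 79\right) \left(20 + \left(3 - 90\right)\right) = - 51 \left(20 - 87\right) = \left(-51\right) \left(-67\right) = 3417$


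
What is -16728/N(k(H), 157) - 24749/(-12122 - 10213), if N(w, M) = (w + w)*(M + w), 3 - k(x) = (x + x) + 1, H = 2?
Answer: 19448213/692385 ≈ 28.089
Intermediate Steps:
k(x) = 2 - 2*x (k(x) = 3 - ((x + x) + 1) = 3 - (2*x + 1) = 3 - (1 + 2*x) = 3 + (-1 - 2*x) = 2 - 2*x)
N(w, M) = 2*w*(M + w) (N(w, M) = (2*w)*(M + w) = 2*w*(M + w))
-16728/N(k(H), 157) - 24749/(-12122 - 10213) = -16728*1/(2*(2 - 2*2)*(157 + (2 - 2*2))) - 24749/(-12122 - 10213) = -16728*1/(2*(2 - 4)*(157 + (2 - 4))) - 24749/(-22335) = -16728*(-1/(4*(157 - 2))) - 24749*(-1/22335) = -16728/(2*(-2)*155) + 24749/22335 = -16728/(-620) + 24749/22335 = -16728*(-1/620) + 24749/22335 = 4182/155 + 24749/22335 = 19448213/692385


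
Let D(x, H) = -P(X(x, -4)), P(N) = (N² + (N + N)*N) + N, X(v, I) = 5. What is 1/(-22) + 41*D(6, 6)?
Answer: -72161/22 ≈ -3280.0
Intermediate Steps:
P(N) = N + 3*N² (P(N) = (N² + (2*N)*N) + N = (N² + 2*N²) + N = 3*N² + N = N + 3*N²)
D(x, H) = -80 (D(x, H) = -5*(1 + 3*5) = -5*(1 + 15) = -5*16 = -1*80 = -80)
1/(-22) + 41*D(6, 6) = 1/(-22) + 41*(-80) = -1/22 - 3280 = -72161/22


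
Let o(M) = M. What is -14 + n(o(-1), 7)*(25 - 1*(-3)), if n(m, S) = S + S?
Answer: 378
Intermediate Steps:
n(m, S) = 2*S
-14 + n(o(-1), 7)*(25 - 1*(-3)) = -14 + (2*7)*(25 - 1*(-3)) = -14 + 14*(25 + 3) = -14 + 14*28 = -14 + 392 = 378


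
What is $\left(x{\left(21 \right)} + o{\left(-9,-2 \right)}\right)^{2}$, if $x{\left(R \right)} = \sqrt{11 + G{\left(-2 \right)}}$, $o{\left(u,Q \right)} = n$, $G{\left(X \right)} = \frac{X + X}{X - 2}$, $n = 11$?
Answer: $133 + 44 \sqrt{3} \approx 209.21$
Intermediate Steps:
$G{\left(X \right)} = \frac{2 X}{-2 + X}$
$o{\left(u,Q \right)} = 11$
$x{\left(R \right)} = 2 \sqrt{3}$ ($x{\left(R \right)} = \sqrt{11 + 2 \left(-2\right) \frac{1}{-2 - 2}} = \sqrt{11 + 2 \left(-2\right) \frac{1}{-4}} = \sqrt{11 + 2 \left(-2\right) \left(- \frac{1}{4}\right)} = \sqrt{11 + 1} = \sqrt{12} = 2 \sqrt{3}$)
$\left(x{\left(21 \right)} + o{\left(-9,-2 \right)}\right)^{2} = \left(2 \sqrt{3} + 11\right)^{2} = \left(11 + 2 \sqrt{3}\right)^{2}$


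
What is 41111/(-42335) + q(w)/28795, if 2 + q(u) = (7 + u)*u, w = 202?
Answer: 120684623/243807265 ≈ 0.49500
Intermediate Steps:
q(u) = -2 + u*(7 + u) (q(u) = -2 + (7 + u)*u = -2 + u*(7 + u))
41111/(-42335) + q(w)/28795 = 41111/(-42335) + (-2 + 202² + 7*202)/28795 = 41111*(-1/42335) + (-2 + 40804 + 1414)*(1/28795) = -41111/42335 + 42216*(1/28795) = -41111/42335 + 42216/28795 = 120684623/243807265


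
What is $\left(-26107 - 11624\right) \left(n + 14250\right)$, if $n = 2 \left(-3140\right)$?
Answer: $-300716070$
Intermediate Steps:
$n = -6280$
$\left(-26107 - 11624\right) \left(n + 14250\right) = \left(-26107 - 11624\right) \left(-6280 + 14250\right) = \left(-37731\right) 7970 = -300716070$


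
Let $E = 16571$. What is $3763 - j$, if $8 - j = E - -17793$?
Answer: $38119$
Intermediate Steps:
$j = -34356$ ($j = 8 - \left(16571 - -17793\right) = 8 - \left(16571 + 17793\right) = 8 - 34364 = -34356$)
$3763 - j = 3763 - -34356 = 3763 + 34356 = 38119$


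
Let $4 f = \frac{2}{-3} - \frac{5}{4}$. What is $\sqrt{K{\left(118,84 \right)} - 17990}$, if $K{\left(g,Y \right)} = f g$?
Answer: $\frac{i \sqrt{2598702}}{12} \approx 134.34 i$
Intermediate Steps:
$f = - \frac{23}{48}$ ($f = \frac{\frac{2}{-3} - \frac{5}{4}}{4} = \frac{2 \left(- \frac{1}{3}\right) - \frac{5}{4}}{4} = \frac{- \frac{2}{3} - \frac{5}{4}}{4} = \frac{1}{4} \left(- \frac{23}{12}\right) = - \frac{23}{48} \approx -0.47917$)
$K{\left(g,Y \right)} = - \frac{23 g}{48}$
$\sqrt{K{\left(118,84 \right)} - 17990} = \sqrt{\left(- \frac{23}{48}\right) 118 - 17990} = \sqrt{- \frac{1357}{24} - 17990} = \sqrt{- \frac{433117}{24}} = \frac{i \sqrt{2598702}}{12}$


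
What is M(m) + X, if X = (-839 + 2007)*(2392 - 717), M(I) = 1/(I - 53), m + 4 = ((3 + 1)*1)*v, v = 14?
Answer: 1956399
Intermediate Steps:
m = 52 (m = -4 + ((3 + 1)*1)*14 = -4 + (4*1)*14 = -4 + 4*14 = -4 + 56 = 52)
M(I) = 1/(-53 + I)
X = 1956400 (X = 1168*1675 = 1956400)
M(m) + X = 1/(-53 + 52) + 1956400 = 1/(-1) + 1956400 = -1 + 1956400 = 1956399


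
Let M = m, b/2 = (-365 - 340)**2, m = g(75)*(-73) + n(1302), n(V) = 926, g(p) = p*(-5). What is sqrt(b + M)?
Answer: sqrt(1022351) ≈ 1011.1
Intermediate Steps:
g(p) = -5*p
m = 28301 (m = -5*75*(-73) + 926 = -375*(-73) + 926 = 27375 + 926 = 28301)
b = 994050 (b = 2*(-365 - 340)**2 = 2*(-705)**2 = 2*497025 = 994050)
M = 28301
sqrt(b + M) = sqrt(994050 + 28301) = sqrt(1022351)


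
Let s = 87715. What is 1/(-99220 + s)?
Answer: -1/11505 ≈ -8.6919e-5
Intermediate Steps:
1/(-99220 + s) = 1/(-99220 + 87715) = 1/(-11505) = -1/11505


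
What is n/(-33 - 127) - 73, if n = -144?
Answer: -721/10 ≈ -72.100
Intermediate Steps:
n/(-33 - 127) - 73 = -144/(-33 - 127) - 73 = -144/(-160) - 73 = -1/160*(-144) - 73 = 9/10 - 73 = -721/10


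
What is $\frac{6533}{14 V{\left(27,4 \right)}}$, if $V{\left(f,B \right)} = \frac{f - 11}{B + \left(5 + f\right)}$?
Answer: $\frac{58797}{56} \approx 1049.9$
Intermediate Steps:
$V{\left(f,B \right)} = \frac{-11 + f}{5 + B + f}$
$\frac{6533}{14 V{\left(27,4 \right)}} = \frac{6533}{14 \frac{-11 + 27}{5 + 4 + 27}} = \frac{6533}{14 \cdot \frac{1}{36} \cdot 16} = \frac{6533}{14 \cdot \frac{4}{9}} = \frac{6533}{\frac{56}{9}} = 6533 \cdot \frac{9}{56} = \frac{58797}{56}$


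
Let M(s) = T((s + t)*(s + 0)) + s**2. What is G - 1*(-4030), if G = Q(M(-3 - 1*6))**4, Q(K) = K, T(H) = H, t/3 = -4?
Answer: 5314414030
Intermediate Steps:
t = -12 (t = 3*(-4) = -12)
M(s) = s**2 + s*(-12 + s) (M(s) = (s - 12)*(s + 0) + s**2 = (-12 + s)*s + s**2 = s*(-12 + s) + s**2 = s**2 + s*(-12 + s))
G = 5314410000 (G = (2*(-3 - 1*6)*(-6 + (-3 - 1*6)))**4 = (2*(-3 - 6)*(-6 + (-3 - 6)))**4 = (2*(-9)*(-6 - 9))**4 = (2*(-9)*(-15))**4 = 270**4 = 5314410000)
G - 1*(-4030) = 5314410000 - 1*(-4030) = 5314410000 + 4030 = 5314414030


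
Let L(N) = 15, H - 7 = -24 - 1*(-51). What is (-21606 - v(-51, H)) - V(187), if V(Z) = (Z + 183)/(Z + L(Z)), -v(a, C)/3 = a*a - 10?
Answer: -1397318/101 ≈ -13835.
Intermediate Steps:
H = 34 (H = 7 + (-24 - 1*(-51)) = 7 + (-24 + 51) = 7 + 27 = 34)
v(a, C) = 30 - 3*a² (v(a, C) = -3*(a*a - 10) = -3*(a² - 10) = -3*(-10 + a²) = 30 - 3*a²)
V(Z) = (183 + Z)/(15 + Z) (V(Z) = (Z + 183)/(Z + 15) = (183 + Z)/(15 + Z))
(-21606 - v(-51, H)) - V(187) = (-21606 - (30 - 3*(-51)²)) - (183 + 187)/(15 + 187) = (-21606 - (30 - 3*2601)) - 370/202 = (-21606 - (30 - 7803)) - 370/202 = (-21606 - 1*(-7773)) - 1*185/101 = (-21606 + 7773) - 185/101 = -13833 - 185/101 = -1397318/101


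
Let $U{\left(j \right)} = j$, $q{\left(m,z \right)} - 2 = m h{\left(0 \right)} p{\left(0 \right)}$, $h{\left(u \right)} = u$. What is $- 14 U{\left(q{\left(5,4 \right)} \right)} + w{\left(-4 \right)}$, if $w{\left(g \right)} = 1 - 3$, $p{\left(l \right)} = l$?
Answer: $-30$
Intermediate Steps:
$q{\left(m,z \right)} = 2$ ($q{\left(m,z \right)} = 2 + m 0 \cdot 0 = 2 + 0 \cdot 0 = 2 + 0 = 2$)
$w{\left(g \right)} = -2$ ($w{\left(g \right)} = 1 - 3 = -2$)
$- 14 U{\left(q{\left(5,4 \right)} \right)} + w{\left(-4 \right)} = \left(-14\right) 2 - 2 = -28 - 2 = -30$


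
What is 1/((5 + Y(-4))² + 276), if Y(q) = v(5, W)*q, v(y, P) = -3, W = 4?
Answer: 1/565 ≈ 0.0017699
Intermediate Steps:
Y(q) = -3*q
1/((5 + Y(-4))² + 276) = 1/((5 - 3*(-4))² + 276) = 1/((5 + 12)² + 276) = 1/(17² + 276) = 1/(289 + 276) = 1/565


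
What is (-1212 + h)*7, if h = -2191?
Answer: -23821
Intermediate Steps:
(-1212 + h)*7 = (-1212 - 2191)*7 = -3403*7 = -23821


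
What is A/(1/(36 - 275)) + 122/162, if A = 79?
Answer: -1529300/81 ≈ -18880.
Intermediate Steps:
A/(1/(36 - 275)) + 122/162 = 79/(1/(36 - 275)) + 122/162 = 79/(1/(-239)) + 122*(1/162) = 79/(-1/239) + 61/81 = 79*(-239) + 61/81 = -18881 + 61/81 = -1529300/81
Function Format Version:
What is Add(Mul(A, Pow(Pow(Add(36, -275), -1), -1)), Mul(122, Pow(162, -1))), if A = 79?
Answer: Rational(-1529300, 81) ≈ -18880.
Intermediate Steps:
Add(Mul(A, Pow(Pow(Add(36, -275), -1), -1)), Mul(122, Pow(162, -1))) = Add(Mul(79, Pow(Pow(Add(36, -275), -1), -1)), Mul(122, Pow(162, -1))) = Add(Mul(79, Pow(Pow(-239, -1), -1)), Mul(122, Rational(1, 162))) = Add(Mul(79, Pow(Rational(-1, 239), -1)), Rational(61, 81)) = Add(Mul(79, -239), Rational(61, 81)) = Add(-18881, Rational(61, 81)) = Rational(-1529300, 81)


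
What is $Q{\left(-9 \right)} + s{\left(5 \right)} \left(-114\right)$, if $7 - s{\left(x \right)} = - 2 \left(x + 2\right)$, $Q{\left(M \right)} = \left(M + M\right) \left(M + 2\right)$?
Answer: $-2268$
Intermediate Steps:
$Q{\left(M \right)} = 2 M \left(2 + M\right)$
$s{\left(x \right)} = 11 + 2 x$ ($s{\left(x \right)} = 7 - - 2 \left(x + 2\right) = 7 - - 2 \left(2 + x\right) = 7 - \left(-4 - 2 x\right) = 7 + \left(4 + 2 x\right) = 11 + 2 x$)
$Q{\left(-9 \right)} + s{\left(5 \right)} \left(-114\right) = 2 \left(-9\right) \left(2 - 9\right) + \left(11 + 2 \cdot 5\right) \left(-114\right) = 2 \left(-9\right) \left(-7\right) + \left(11 + 10\right) \left(-114\right) = 126 + 21 \left(-114\right) = 126 - 2394 = -2268$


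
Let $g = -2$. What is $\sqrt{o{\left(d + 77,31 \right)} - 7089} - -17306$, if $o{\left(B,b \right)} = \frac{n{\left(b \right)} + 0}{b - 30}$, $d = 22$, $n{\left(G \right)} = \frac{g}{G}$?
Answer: $17306 + \frac{i \sqrt{6812591}}{31} \approx 17306.0 + 84.197 i$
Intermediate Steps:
$n{\left(G \right)} = - \frac{2}{G}$
$o{\left(B,b \right)} = - \frac{2}{b \left(-30 + b\right)}$ ($o{\left(B,b \right)} = \frac{- \frac{2}{b} + 0}{b - 30} = \frac{\left(-2\right) \frac{1}{b}}{-30 + b} = - \frac{2}{b \left(-30 + b\right)}$)
$\sqrt{o{\left(d + 77,31 \right)} - 7089} - -17306 = \sqrt{- \frac{2}{31 \left(-30 + 31\right)} - 7089} - -17306 = \sqrt{\left(-2\right) \frac{1}{31} \cdot 1^{-1} - 7089} + 17306 = \sqrt{\left(-2\right) \frac{1}{31} \cdot 1 - 7089} + 17306 = \sqrt{- \frac{2}{31} - 7089} + 17306 = \sqrt{- \frac{219761}{31}} + 17306 = \frac{i \sqrt{6812591}}{31} + 17306 = 17306 + \frac{i \sqrt{6812591}}{31}$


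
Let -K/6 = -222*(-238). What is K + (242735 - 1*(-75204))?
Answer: 923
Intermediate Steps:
K = -317016 (K = -(-1332)*(-238) = -6*52836 = -317016)
K + (242735 - 1*(-75204)) = -317016 + (242735 - 1*(-75204)) = -317016 + (242735 + 75204) = -317016 + 317939 = 923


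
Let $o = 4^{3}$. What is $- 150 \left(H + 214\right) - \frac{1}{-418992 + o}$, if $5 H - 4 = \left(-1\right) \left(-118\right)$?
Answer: $- \frac{14980865279}{418928} \approx -35760.0$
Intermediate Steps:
$o = 64$
$H = \frac{122}{5}$ ($H = \frac{4}{5} + \frac{\left(-1\right) \left(-118\right)}{5} = \frac{4}{5} + \frac{1}{5} \cdot 118 = \frac{4}{5} + \frac{118}{5} = \frac{122}{5} \approx 24.4$)
$- 150 \left(H + 214\right) - \frac{1}{-418992 + o} = - 150 \left(\frac{122}{5} + 214\right) - \frac{1}{-418992 + 64} = \left(-150\right) \frac{1192}{5} - \frac{1}{-418928} = -35760 - - \frac{1}{418928} = -35760 + \frac{1}{418928} = - \frac{14980865279}{418928}$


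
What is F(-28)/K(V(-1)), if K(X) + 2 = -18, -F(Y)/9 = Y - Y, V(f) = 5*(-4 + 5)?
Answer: 0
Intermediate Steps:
V(f) = 5 (V(f) = 5*1 = 5)
F(Y) = 0 (F(Y) = -9*(Y - Y) = -9*0 = 0)
K(X) = -20 (K(X) = -2 - 18 = -20)
F(-28)/K(V(-1)) = 0/(-20) = 0*(-1/20) = 0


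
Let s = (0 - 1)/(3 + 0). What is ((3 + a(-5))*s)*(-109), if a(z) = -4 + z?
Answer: -218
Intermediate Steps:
s = -1/3 ≈ -0.33333
((3 + a(-5))*s)*(-109) = ((3 + (-4 - 5))*(-1/3))*(-109) = ((3 - 9)*(-1/3))*(-109) = -6*(-1/3)*(-109) = 2*(-109) = -218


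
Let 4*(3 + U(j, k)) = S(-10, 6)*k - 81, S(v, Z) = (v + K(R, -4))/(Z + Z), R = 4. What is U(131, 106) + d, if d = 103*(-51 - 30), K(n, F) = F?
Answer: -50383/6 ≈ -8397.2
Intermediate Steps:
d = -8343 (d = 103*(-81) = -8343)
S(v, Z) = (-4 + v)/(2*Z) (S(v, Z) = (v - 4)/(Z + Z) = (-4 + v)/((2*Z)) = (-4 + v)*(1/(2*Z)) = (-4 + v)/(2*Z))
U(j, k) = -93/4 - 7*k/24 (U(j, k) = -3 + (((½)*(-4 - 10)/6)*k - 81)/4 = -3 + (((½)*(⅙)*(-14))*k - 81)/4 = -3 + (-7*k/6 - 81)/4 = -3 + (-81 - 7*k/6)/4 = -3 + (-81/4 - 7*k/24) = -93/4 - 7*k/24)
U(131, 106) + d = (-93/4 - 7/24*106) - 8343 = (-93/4 - 371/12) - 8343 = -325/6 - 8343 = -50383/6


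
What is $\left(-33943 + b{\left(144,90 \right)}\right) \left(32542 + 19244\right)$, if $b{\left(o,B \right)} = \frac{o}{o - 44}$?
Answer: $- \frac{43942440654}{25} \approx -1.7577 \cdot 10^{9}$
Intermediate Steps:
$b{\left(o,B \right)} = \frac{o}{-44 + o}$ ($b{\left(o,B \right)} = \frac{o}{o - 44} = \frac{o}{-44 + o}$)
$\left(-33943 + b{\left(144,90 \right)}\right) \left(32542 + 19244\right) = \left(-33943 + \frac{144}{-44 + 144}\right) \left(32542 + 19244\right) = \left(-33943 + \frac{144}{100}\right) 51786 = \left(-33943 + 144 \cdot \frac{1}{100}\right) 51786 = \left(-33943 + \frac{36}{25}\right) 51786 = \left(- \frac{848539}{25}\right) 51786 = - \frac{43942440654}{25}$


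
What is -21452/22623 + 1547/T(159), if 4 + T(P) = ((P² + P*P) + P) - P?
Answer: -61739555/67280802 ≈ -0.91764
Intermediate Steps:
T(P) = -4 + 2*P² (T(P) = -4 + (((P² + P*P) + P) - P) = -4 + (((P² + P²) + P) - P) = -4 + ((2*P² + P) - P) = -4 + ((P + 2*P²) - P) = -4 + 2*P²)
-21452/22623 + 1547/T(159) = -21452/22623 + 1547/(-4 + 2*159²) = -21452*1/22623 + 1547/(-4 + 2*25281) = -21452/22623 + 1547/(-4 + 50562) = -21452/22623 + 1547/50558 = -21452/22623 + 1547*(1/50558) = -21452/22623 + 91/2974 = -61739555/67280802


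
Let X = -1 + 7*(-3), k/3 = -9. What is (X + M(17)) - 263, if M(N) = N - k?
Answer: -241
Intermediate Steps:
k = -27 (k = 3*(-9) = -27)
M(N) = 27 + N (M(N) = N - 1*(-27) = N + 27 = 27 + N)
X = -22 (X = -1 - 21 = -22)
(X + M(17)) - 263 = (-22 + (27 + 17)) - 263 = (-22 + 44) - 263 = 22 - 263 = -241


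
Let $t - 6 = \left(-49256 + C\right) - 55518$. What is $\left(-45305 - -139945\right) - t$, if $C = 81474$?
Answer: $117934$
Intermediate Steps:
$t = -23294$ ($t = 6 + \left(\left(-49256 + 81474\right) - 55518\right) = 6 + \left(32218 - 55518\right) = 6 - 23300 = -23294$)
$\left(-45305 - -139945\right) - t = \left(-45305 - -139945\right) - -23294 = \left(-45305 + 139945\right) + 23294 = 94640 + 23294 = 117934$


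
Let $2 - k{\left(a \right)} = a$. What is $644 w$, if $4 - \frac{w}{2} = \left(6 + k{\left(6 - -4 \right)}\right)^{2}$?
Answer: $0$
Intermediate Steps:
$k{\left(a \right)} = 2 - a$
$w = 0$ ($w = 8 - 2 \left(6 - \left(4 + 4\right)\right)^{2} = 8 - 2 \left(6 + \left(2 - \left(6 + 4\right)\right)\right)^{2} = 8 - 2 \left(6 + \left(2 - 10\right)\right)^{2} = 8 - 2 \left(6 - 8\right)^{2} = 8 - 2 \left(-2\right)^{2} = 8 - 8 = 0$)
$644 w = 644 \cdot 0 = 0$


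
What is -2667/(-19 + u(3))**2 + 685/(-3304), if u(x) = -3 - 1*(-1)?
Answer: -8857/1416 ≈ -6.2549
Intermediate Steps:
u(x) = -2 (u(x) = -3 + 1 = -2)
-2667/(-19 + u(3))**2 + 685/(-3304) = -2667/(-19 - 2)**2 + 685/(-3304) = -2667/((-21)**2) + 685*(-1/3304) = -2667/441 - 685/3304 = -2667*1/441 - 685/3304 = -127/21 - 685/3304 = -8857/1416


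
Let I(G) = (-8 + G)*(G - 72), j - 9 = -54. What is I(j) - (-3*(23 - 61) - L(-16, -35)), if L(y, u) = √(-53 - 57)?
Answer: 6087 + I*√110 ≈ 6087.0 + 10.488*I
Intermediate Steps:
j = -45 (j = 9 - 54 = -45)
L(y, u) = I*√110 (L(y, u) = √(-110) = I*√110)
I(G) = (-72 + G)*(-8 + G) (I(G) = (-8 + G)*(-72 + G) = (-72 + G)*(-8 + G))
I(j) - (-3*(23 - 61) - L(-16, -35)) = (576 + (-45)² - 80*(-45)) - (-3*(23 - 61) - I*√110) = (576 + 2025 + 3600) - (-3*(-38) - I*√110) = 6201 - (114 - I*√110) = 6201 + (-114 + I*√110) = 6087 + I*√110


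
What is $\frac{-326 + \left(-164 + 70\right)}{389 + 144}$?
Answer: $- \frac{420}{533} \approx -0.78799$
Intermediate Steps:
$\frac{-326 + \left(-164 + 70\right)}{389 + 144} = \frac{-326 - 94}{533} = \left(-420\right) \frac{1}{533} = - \frac{420}{533}$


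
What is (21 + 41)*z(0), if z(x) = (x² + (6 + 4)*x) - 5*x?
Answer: 0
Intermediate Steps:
z(x) = x² + 5*x (z(x) = (x² + 10*x) - 5*x = x² + 5*x)
(21 + 41)*z(0) = (21 + 41)*(0*(5 + 0)) = 62*(0*5) = 62*0 = 0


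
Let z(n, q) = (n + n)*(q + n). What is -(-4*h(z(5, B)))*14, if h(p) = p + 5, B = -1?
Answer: 2520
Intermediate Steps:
z(n, q) = 2*n*(n + q) (z(n, q) = (2*n)*(n + q) = 2*n*(n + q))
h(p) = 5 + p
-(-4*h(z(5, B)))*14 = -(-4*(5 + 2*5*(5 - 1)))*14 = -(-4*(5 + 2*5*4))*14 = -(-4*(5 + 40))*14 = -(-4*45)*14 = -(-180)*14 = -1*(-2520) = 2520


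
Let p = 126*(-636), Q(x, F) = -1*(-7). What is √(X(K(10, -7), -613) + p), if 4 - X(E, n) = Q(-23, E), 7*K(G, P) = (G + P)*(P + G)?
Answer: I*√80139 ≈ 283.09*I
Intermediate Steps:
Q(x, F) = 7
K(G, P) = (G + P)²/7 (K(G, P) = ((G + P)*(P + G))/7 = ((G + P)*(G + P))/7 = (G + P)²/7)
X(E, n) = -3 (X(E, n) = 4 - 1*7 = 4 - 7 = -3)
p = -80136
√(X(K(10, -7), -613) + p) = √(-3 - 80136) = √(-80139) = I*√80139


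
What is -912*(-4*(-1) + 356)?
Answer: -328320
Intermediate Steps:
-912*(-4*(-1) + 356) = -912*(4 + 356) = -912*360 = -328320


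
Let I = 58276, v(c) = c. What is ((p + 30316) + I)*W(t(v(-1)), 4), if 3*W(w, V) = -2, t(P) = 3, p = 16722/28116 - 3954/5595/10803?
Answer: -2788057095063919/47205815085 ≈ -59062.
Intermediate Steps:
p = 18715057039/31470543390 (p = 16722*(1/28116) - 3954*1/5595*(1/10803) = 929/1562 - 1318/1865*1/10803 = 929/1562 - 1318/20147595 = 18715057039/31470543390 ≈ 0.59468)
W(w, V) = -2/3 (W(w, V) = (1/3)*(-2) = -2/3)
((p + 30316) + I)*W(t(v(-1)), 4) = ((18715057039/31470543390 + 30316) + 58276)*(-2/3) = (954079708468279/31470543390 + 58276)*(-2/3) = (2788057095063919/31470543390)*(-2/3) = -2788057095063919/47205815085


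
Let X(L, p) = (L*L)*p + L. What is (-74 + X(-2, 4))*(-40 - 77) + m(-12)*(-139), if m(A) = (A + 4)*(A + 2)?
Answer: -4100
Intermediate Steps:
X(L, p) = L + p*L**2 (X(L, p) = L**2*p + L = p*L**2 + L = L + p*L**2)
m(A) = (2 + A)*(4 + A) (m(A) = (4 + A)*(2 + A) = (2 + A)*(4 + A))
(-74 + X(-2, 4))*(-40 - 77) + m(-12)*(-139) = (-74 - 2*(1 - 2*4))*(-40 - 77) + (8 + (-12)**2 + 6*(-12))*(-139) = (-74 - 2*(1 - 8))*(-117) + (8 + 144 - 72)*(-139) = (-74 - 2*(-7))*(-117) + 80*(-139) = (-74 + 14)*(-117) - 11120 = -60*(-117) - 11120 = 7020 - 11120 = -4100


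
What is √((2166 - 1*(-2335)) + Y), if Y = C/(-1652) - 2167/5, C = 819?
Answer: √1415758985/590 ≈ 63.774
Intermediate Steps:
Y = -511997/1180 (Y = 819/(-1652) - 2167/5 = 819*(-1/1652) - 2167*⅕ = -117/236 - 2167/5 = -511997/1180 ≈ -433.90)
√((2166 - 1*(-2335)) + Y) = √((2166 - 1*(-2335)) - 511997/1180) = √((2166 + 2335) - 511997/1180) = √(4501 - 511997/1180) = √(4799183/1180) = √1415758985/590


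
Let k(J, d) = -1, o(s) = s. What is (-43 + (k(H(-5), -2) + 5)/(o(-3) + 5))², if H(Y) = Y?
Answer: 1681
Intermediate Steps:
(-43 + (k(H(-5), -2) + 5)/(o(-3) + 5))² = (-43 + (-1 + 5)/(-3 + 5))² = (-43 + 4/2)² = (-43 + 4*(½))² = (-43 + 2)² = (-41)² = 1681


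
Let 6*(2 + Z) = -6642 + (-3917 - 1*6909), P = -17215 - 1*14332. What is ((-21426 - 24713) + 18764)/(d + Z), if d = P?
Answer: 82125/103381 ≈ 0.79439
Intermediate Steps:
P = -31547 (P = -17215 - 14332 = -31547)
d = -31547
Z = -8740/3 (Z = -2 + (-6642 + (-3917 - 1*6909))/6 = -2 + (-6642 + (-3917 - 6909))/6 = -2 + (-6642 - 10826)/6 = -2 + (⅙)*(-17468) = -2 - 8734/3 = -8740/3 ≈ -2913.3)
((-21426 - 24713) + 18764)/(d + Z) = ((-21426 - 24713) + 18764)/(-31547 - 8740/3) = (-46139 + 18764)/(-103381/3) = -27375*(-3/103381) = 82125/103381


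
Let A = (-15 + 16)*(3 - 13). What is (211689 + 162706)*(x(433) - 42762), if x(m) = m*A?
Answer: -17631009340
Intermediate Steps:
A = -10 (A = 1*(-10) = -10)
x(m) = -10*m (x(m) = m*(-10) = -10*m)
(211689 + 162706)*(x(433) - 42762) = (211689 + 162706)*(-10*433 - 42762) = 374395*(-4330 - 42762) = 374395*(-47092) = -17631009340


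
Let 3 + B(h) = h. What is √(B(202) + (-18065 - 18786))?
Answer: 14*I*√187 ≈ 191.45*I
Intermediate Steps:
B(h) = -3 + h
√(B(202) + (-18065 - 18786)) = √((-3 + 202) + (-18065 - 18786)) = √(199 - 36851) = √(-36652) = 14*I*√187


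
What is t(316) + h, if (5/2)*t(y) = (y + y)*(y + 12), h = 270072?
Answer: 1764952/5 ≈ 3.5299e+5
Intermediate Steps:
t(y) = 4*y*(12 + y)/5 (t(y) = 2*((y + y)*(y + 12))/5 = 2*((2*y)*(12 + y))/5 = 2*(2*y*(12 + y))/5 = 4*y*(12 + y)/5)
t(316) + h = (⅘)*316*(12 + 316) + 270072 = (⅘)*316*328 + 270072 = 414592/5 + 270072 = 1764952/5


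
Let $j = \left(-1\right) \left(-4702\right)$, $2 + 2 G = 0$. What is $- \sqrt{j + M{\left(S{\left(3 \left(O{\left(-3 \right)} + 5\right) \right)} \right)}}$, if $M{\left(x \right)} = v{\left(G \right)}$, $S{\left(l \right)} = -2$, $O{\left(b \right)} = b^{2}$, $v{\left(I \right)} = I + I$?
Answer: $- 10 \sqrt{47} \approx -68.557$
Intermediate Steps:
$G = -1$ ($G = -1 + \frac{1}{2} \cdot 0 = -1 + 0 = -1$)
$v{\left(I \right)} = 2 I$
$M{\left(x \right)} = -2$ ($M{\left(x \right)} = 2 \left(-1\right) = -2$)
$j = 4702$
$- \sqrt{j + M{\left(S{\left(3 \left(O{\left(-3 \right)} + 5\right) \right)} \right)}} = - \sqrt{4702 - 2} = - \sqrt{4700} = - 10 \sqrt{47}$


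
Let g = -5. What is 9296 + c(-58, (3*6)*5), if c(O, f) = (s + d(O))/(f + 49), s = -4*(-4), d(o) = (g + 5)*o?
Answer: 1292160/139 ≈ 9296.1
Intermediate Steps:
d(o) = 0 (d(o) = (-5 + 5)*o = 0*o = 0)
s = 16
c(O, f) = 16/(49 + f) (c(O, f) = (16 + 0)/(f + 49) = 16/(49 + f))
9296 + c(-58, (3*6)*5) = 9296 + 16/(49 + (3*6)*5) = 9296 + 16/(49 + 18*5) = 9296 + 16/(49 + 90) = 9296 + 16/139 = 1292160/139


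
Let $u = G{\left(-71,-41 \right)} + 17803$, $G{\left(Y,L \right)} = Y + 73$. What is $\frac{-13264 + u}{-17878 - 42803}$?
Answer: $- \frac{4541}{60681} \approx -0.074834$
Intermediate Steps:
$G{\left(Y,L \right)} = 73 + Y$
$u = 17805$ ($u = \left(73 - 71\right) + 17803 = 2 + 17803 = 17805$)
$\frac{-13264 + u}{-17878 - 42803} = \frac{-13264 + 17805}{-17878 - 42803} = \frac{4541}{-60681} = 4541 \left(- \frac{1}{60681}\right) = - \frac{4541}{60681}$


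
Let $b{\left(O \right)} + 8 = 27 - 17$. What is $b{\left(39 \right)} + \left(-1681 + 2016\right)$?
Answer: $337$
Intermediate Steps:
$b{\left(O \right)} = 2$ ($b{\left(O \right)} = -8 + \left(27 - 17\right) = -8 + 10 = 2$)
$b{\left(39 \right)} + \left(-1681 + 2016\right) = 2 + \left(-1681 + 2016\right) = 2 + 335 = 337$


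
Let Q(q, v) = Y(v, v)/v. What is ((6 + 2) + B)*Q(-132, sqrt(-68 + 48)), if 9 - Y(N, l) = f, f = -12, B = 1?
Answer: -189*I*sqrt(5)/10 ≈ -42.262*I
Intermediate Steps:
Y(N, l) = 21 (Y(N, l) = 9 - 1*(-12) = 9 + 12 = 21)
Q(q, v) = 21/v
((6 + 2) + B)*Q(-132, sqrt(-68 + 48)) = ((6 + 2) + 1)*(21/(sqrt(-68 + 48))) = (8 + 1)*(21/(sqrt(-20))) = 9*(21/((2*I*sqrt(5)))) = 9*(21*(-I*sqrt(5)/10)) = 9*(-21*I*sqrt(5)/10) = -189*I*sqrt(5)/10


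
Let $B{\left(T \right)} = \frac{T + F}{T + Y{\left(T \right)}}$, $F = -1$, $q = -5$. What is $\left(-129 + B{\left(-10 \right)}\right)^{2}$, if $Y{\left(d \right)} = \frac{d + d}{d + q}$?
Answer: $\frac{11029041}{676} \approx 16315.0$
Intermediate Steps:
$Y{\left(d \right)} = \frac{2 d}{-5 + d}$ ($Y{\left(d \right)} = \frac{d + d}{d - 5} = \frac{2 d}{-5 + d}$)
$B{\left(T \right)} = \frac{-1 + T}{T + \frac{2 T}{-5 + T}}$ ($B{\left(T \right)} = \frac{T - 1}{T + \frac{2 T}{-5 + T}} = \frac{-1 + T}{T + \frac{2 T}{-5 + T}}$)
$\left(-129 + B{\left(-10 \right)}\right)^{2} = \left(-129 + \frac{\left(-1 - 10\right) \left(-5 - 10\right)}{\left(-10\right) \left(-3 - 10\right)}\right)^{2} = \left(-129 - \frac{1}{10} \frac{1}{-13} \left(-11\right) \left(-15\right)\right)^{2} = \left(-129 - \left(- \frac{1}{130}\right) \left(-11\right) \left(-15\right)\right)^{2} = \left(-129 + \frac{33}{26}\right)^{2} = \left(- \frac{3321}{26}\right)^{2} = \frac{11029041}{676}$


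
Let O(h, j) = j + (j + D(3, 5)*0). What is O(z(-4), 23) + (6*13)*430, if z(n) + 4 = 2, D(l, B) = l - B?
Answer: 33586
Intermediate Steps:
z(n) = -2 (z(n) = -4 + 2 = -2)
O(h, j) = 2*j (O(h, j) = j + (j + (3 - 1*5)*0) = j + (j + (3 - 5)*0) = j + (j - 2*0) = j + (j + 0) = j + j = 2*j)
O(z(-4), 23) + (6*13)*430 = 2*23 + (6*13)*430 = 46 + 78*430 = 46 + 33540 = 33586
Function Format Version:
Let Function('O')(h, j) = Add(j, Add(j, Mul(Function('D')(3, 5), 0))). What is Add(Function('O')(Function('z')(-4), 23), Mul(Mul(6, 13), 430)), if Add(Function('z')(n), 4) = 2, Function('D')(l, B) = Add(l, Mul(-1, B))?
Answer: 33586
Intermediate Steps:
Function('z')(n) = -2 (Function('z')(n) = Add(-4, 2) = -2)
Function('O')(h, j) = Mul(2, j) (Function('O')(h, j) = Add(j, Add(j, Mul(Add(3, Mul(-1, 5)), 0))) = Add(j, Add(j, Mul(Add(3, -5), 0))) = Add(j, Add(j, Mul(-2, 0))) = Add(j, Add(j, 0)) = Add(j, j) = Mul(2, j))
Add(Function('O')(Function('z')(-4), 23), Mul(Mul(6, 13), 430)) = Add(Mul(2, 23), Mul(Mul(6, 13), 430)) = Add(46, Mul(78, 430)) = Add(46, 33540) = 33586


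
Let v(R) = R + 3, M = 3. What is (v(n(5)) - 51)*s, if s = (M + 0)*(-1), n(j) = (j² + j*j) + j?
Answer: -21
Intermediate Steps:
n(j) = j + 2*j² (n(j) = (j² + j²) + j = 2*j² + j = j + 2*j²)
v(R) = 3 + R
s = -3 (s = (3 + 0)*(-1) = 3*(-1) = -3)
(v(n(5)) - 51)*s = ((3 + 5*(1 + 2*5)) - 51)*(-3) = ((3 + 5*(1 + 10)) - 51)*(-3) = ((3 + 5*11) - 51)*(-3) = ((3 + 55) - 51)*(-3) = (58 - 51)*(-3) = 7*(-3) = -21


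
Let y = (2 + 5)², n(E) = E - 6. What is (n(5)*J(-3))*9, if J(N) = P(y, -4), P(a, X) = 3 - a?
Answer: 414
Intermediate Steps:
n(E) = -6 + E
y = 49 (y = 7² = 49)
J(N) = -46 (J(N) = 3 - 1*49 = 3 - 49 = -46)
(n(5)*J(-3))*9 = ((-6 + 5)*(-46))*9 = -1*(-46)*9 = 46*9 = 414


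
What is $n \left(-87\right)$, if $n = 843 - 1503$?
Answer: $57420$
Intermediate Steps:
$n = -660$
$n \left(-87\right) = \left(-660\right) \left(-87\right) = 57420$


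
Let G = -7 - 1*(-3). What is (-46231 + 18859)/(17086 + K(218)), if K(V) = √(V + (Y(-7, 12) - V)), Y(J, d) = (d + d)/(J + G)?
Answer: -1286114478/802811345 + 13686*I*√66/802811345 ≈ -1.602 + 0.0001385*I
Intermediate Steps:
G = -4 (G = -7 + 3 = -4)
Y(J, d) = 2*d/(-4 + J) (Y(J, d) = (d + d)/(J - 4) = (2*d)/(-4 + J) = 2*d/(-4 + J))
K(V) = 2*I*√66/11 (K(V) = √(V + (2*12/(-4 - 7) - V)) = √(V + (2*12/(-11) - V)) = √(V + (2*12*(-1/11) - V)) = √(V + (-24/11 - V)) = √(-24/11) = 2*I*√66/11)
(-46231 + 18859)/(17086 + K(218)) = (-46231 + 18859)/(17086 + 2*I*√66/11) = -27372/(17086 + 2*I*√66/11)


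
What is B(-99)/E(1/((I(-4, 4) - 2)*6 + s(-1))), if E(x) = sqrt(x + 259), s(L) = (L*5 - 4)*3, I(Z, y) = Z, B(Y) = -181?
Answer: -543*sqrt(28553)/8158 ≈ -11.247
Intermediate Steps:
s(L) = -12 + 15*L (s(L) = (5*L - 4)*3 = (-4 + 5*L)*3 = -12 + 15*L)
E(x) = sqrt(259 + x)
B(-99)/E(1/((I(-4, 4) - 2)*6 + s(-1))) = -181/sqrt(259 + 1/((-4 - 2)*6 + (-12 + 15*(-1)))) = -181/sqrt(259 + 1/(-6*6 + (-12 - 15))) = -181/sqrt(259 + 1/(-36 - 27)) = -181/sqrt(259 + 1/(-63)) = -181/sqrt(259 - 1/63) = -181*3*sqrt(28553)/8158 = -543*sqrt(28553)/8158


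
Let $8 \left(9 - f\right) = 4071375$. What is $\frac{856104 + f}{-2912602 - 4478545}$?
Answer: $- \frac{2777529}{59129176} \approx -0.046974$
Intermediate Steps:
$f = - \frac{4071303}{8}$ ($f = 9 - \frac{4071375}{8} = - \frac{4071303}{8} \approx -5.0891 \cdot 10^{5}$)
$\frac{856104 + f}{-2912602 - 4478545} = \frac{856104 - \frac{4071303}{8}}{-2912602 - 4478545} = \frac{2777529}{8 \left(-7391147\right)} = \frac{2777529}{8} \left(- \frac{1}{7391147}\right) = - \frac{2777529}{59129176}$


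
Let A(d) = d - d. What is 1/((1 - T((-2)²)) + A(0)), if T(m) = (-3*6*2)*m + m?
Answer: 1/141 ≈ 0.0070922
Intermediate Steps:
A(d) = 0
T(m) = -35*m (T(m) = (-18*2)*m + m = -36*m + m = -35*m)
1/((1 - T((-2)²)) + A(0)) = 1/((1 - (-35)*(-2)²) + 0) = 1/((1 - (-35)*4) + 0) = 1/((1 - 1*(-140)) + 0) = 1/((1 + 140) + 0) = 1/(141 + 0) = 1/141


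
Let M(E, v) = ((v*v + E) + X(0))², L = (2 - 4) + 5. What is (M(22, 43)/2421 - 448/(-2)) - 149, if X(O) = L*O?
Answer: 3682216/2421 ≈ 1520.9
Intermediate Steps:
L = 3 (L = -2 + 5 = 3)
X(O) = 3*O
M(E, v) = (E + v²)² (M(E, v) = ((v*v + E) + 3*0)² = ((v² + E) + 0)² = ((E + v²) + 0)² = (E + v²)²)
(M(22, 43)/2421 - 448/(-2)) - 149 = ((22 + 43²)²/2421 - 448/(-2)) - 149 = ((22 + 1849)²*(1/2421) - 448*(-½)) - 149 = (1871²*(1/2421) + 224) - 149 = (3500641*(1/2421) + 224) - 149 = (3500641/2421 + 224) - 149 = 4042945/2421 - 149 = 3682216/2421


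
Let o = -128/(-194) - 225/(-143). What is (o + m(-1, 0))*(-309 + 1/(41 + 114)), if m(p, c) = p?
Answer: -74479524/195455 ≈ -381.06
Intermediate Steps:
o = 30977/13871 (o = -128*(-1/194) - 225*(-1/143) = 64/97 + 225/143 = 30977/13871 ≈ 2.2332)
(o + m(-1, 0))*(-309 + 1/(41 + 114)) = (30977/13871 - 1)*(-309 + 1/(41 + 114)) = 17106*(-309 + 1/155)/13871 = (17106/13871)*(-47894/155) = -74479524/195455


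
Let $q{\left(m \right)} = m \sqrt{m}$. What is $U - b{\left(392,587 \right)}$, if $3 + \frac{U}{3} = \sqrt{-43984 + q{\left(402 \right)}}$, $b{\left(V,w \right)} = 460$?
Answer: $-469 + 3 i \sqrt{43984 - 402 \sqrt{402}} \approx -469.0 + 568.61 i$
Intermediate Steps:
$q{\left(m \right)} = m^{\frac{3}{2}}$
$U = -9 + 3 \sqrt{-43984 + 402 \sqrt{402}}$ ($U = -9 + 3 \sqrt{-43984 + 402^{\frac{3}{2}}} = -9 + 3 \sqrt{-43984 + 402 \sqrt{402}} \approx -9.0 + 568.61 i$)
$U - b{\left(392,587 \right)} = \left(-9 + 3 i \sqrt{43984 - 402 \sqrt{402}}\right) - 460 = -469 + 3 i \sqrt{43984 - 402 \sqrt{402}}$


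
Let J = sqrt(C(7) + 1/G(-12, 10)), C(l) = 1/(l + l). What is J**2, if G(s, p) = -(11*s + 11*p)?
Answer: 9/77 ≈ 0.11688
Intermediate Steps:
C(l) = 1/(2*l)
G(s, p) = -11*p - 11*s (G(s, p) = -(11*p + 11*s) = -11*p - 11*s)
J = 3*sqrt(77)/77 (J = sqrt((1/2)/7 + 1/(-11*10 - 11*(-12))) = sqrt((1/2)*(1/7) + 1/(-110 + 132)) = sqrt(1/14 + 1/22) = sqrt(9/77) = 3*sqrt(77)/77 ≈ 0.34188)
J**2 = (3*sqrt(77)/77)**2 = 9/77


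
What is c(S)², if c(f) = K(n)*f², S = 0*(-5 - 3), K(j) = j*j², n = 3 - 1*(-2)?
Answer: 0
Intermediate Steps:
n = 5 (n = 3 + 2 = 5)
K(j) = j³
S = 0 (S = 0*(-8) = 0)
c(f) = 125*f² (c(f) = 5³*f² = 125*f²)
c(S)² = (125*0²)² = (125*0)² = 0² = 0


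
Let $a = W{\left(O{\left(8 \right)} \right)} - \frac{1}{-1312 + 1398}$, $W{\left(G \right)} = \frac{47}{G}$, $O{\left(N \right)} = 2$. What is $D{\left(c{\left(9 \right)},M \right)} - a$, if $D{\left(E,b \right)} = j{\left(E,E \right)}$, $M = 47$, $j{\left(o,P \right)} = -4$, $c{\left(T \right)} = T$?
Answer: $- \frac{1182}{43} \approx -27.488$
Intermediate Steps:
$D{\left(E,b \right)} = -4$
$a = \frac{1010}{43}$ ($a = \frac{47}{2} - \frac{1}{-1312 + 1398} = 47 \cdot \frac{1}{2} - \frac{1}{86} = \frac{47}{2} - \frac{1}{86} = \frac{1010}{43} \approx 23.488$)
$D{\left(c{\left(9 \right)},M \right)} - a = -4 - \frac{1010}{43} = - \frac{1182}{43}$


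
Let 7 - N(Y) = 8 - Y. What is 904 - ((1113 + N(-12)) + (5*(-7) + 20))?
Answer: -181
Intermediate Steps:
N(Y) = -1 + Y (N(Y) = 7 - (8 - Y) = 7 + (-8 + Y) = -1 + Y)
904 - ((1113 + N(-12)) + (5*(-7) + 20)) = 904 - ((1113 + (-1 - 12)) + (5*(-7) + 20)) = 904 - ((1113 - 13) + (-35 + 20)) = 904 - (1100 - 15) = 904 - 1*1085 = 904 - 1085 = -181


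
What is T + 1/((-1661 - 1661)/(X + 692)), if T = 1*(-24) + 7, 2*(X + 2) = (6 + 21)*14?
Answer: -57353/3322 ≈ -17.265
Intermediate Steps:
X = 187 (X = -2 + ((6 + 21)*14)/2 = -2 + (27*14)/2 = -2 + (½)*378 = -2 + 189 = 187)
T = -17 (T = -24 + 7 = -17)
T + 1/((-1661 - 1661)/(X + 692)) = -17 + 1/((-1661 - 1661)/(187 + 692)) = -17 + 1/(-3322/879) = -17 - 879/3322 = -57353/3322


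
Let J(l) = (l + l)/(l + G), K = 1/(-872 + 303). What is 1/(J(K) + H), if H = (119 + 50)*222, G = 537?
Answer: 152776/5731849967 ≈ 2.6654e-5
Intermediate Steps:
K = -1/569 (K = 1/(-569) = -1/569 ≈ -0.0017575)
H = 37518 (H = 169*222 = 37518)
J(l) = 2*l/(537 + l) (J(l) = (l + l)/(l + 537) = (2*l)/(537 + l) = 2*l/(537 + l))
1/(J(K) + H) = 1/(2*(-1/569)/(537 - 1/569) + 37518) = 1/(2*(-1/569)/(305552/569) + 37518) = 1/(2*(-1/569)*(569/305552) + 37518) = 1/(-1/152776 + 37518) = 1/(5731849967/152776) = 152776/5731849967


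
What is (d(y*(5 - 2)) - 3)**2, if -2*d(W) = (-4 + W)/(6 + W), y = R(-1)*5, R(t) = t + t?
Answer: 7921/576 ≈ 13.752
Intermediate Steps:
R(t) = 2*t
y = -10 (y = (2*(-1))*5 = -2*5 = -10)
d(W) = -(-4 + W)/(2*(6 + W))
(d(y*(5 - 2)) - 3)**2 = ((4 - (-10)*(5 - 2))/(2*(6 - 10*(5 - 2))) - 3)**2 = ((4 - (-10)*3)/(2*(6 - 10*3)) - 3)**2 = ((4 - 1*(-30))/(2*(6 - 30)) - 3)**2 = ((1/2)*(4 + 30)/(-24) - 3)**2 = ((1/2)*(-1/24)*34 - 3)**2 = (-17/24 - 3)**2 = (-89/24)**2 = 7921/576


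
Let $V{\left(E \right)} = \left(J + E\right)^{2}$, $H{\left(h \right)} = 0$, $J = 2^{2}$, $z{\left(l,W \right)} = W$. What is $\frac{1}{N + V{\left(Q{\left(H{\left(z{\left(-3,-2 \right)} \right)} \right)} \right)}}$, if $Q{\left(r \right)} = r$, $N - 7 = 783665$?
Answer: $\frac{1}{783688} \approx 1.276 \cdot 10^{-6}$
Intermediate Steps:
$N = 783672$ ($N = 7 + 783665 = 783672$)
$J = 4$
$V{\left(E \right)} = \left(4 + E\right)^{2}$
$\frac{1}{N + V{\left(Q{\left(H{\left(z{\left(-3,-2 \right)} \right)} \right)} \right)}} = \frac{1}{783672 + \left(4 + 0\right)^{2}} = \frac{1}{783672 + 4^{2}} = \frac{1}{783672 + 16} = \frac{1}{783688}$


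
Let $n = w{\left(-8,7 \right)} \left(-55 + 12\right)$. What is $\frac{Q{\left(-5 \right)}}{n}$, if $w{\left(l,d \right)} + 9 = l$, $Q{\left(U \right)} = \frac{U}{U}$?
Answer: $\frac{1}{731} \approx 0.001368$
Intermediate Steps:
$Q{\left(U \right)} = 1$
$w{\left(l,d \right)} = -9 + l$
$n = 731$ ($n = \left(-9 - 8\right) \left(-55 + 12\right) = \left(-17\right) \left(-43\right) = 731$)
$\frac{Q{\left(-5 \right)}}{n} = 1 \cdot \frac{1}{731} = \frac{1}{731}$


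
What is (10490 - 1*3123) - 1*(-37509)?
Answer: 44876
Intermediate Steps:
(10490 - 1*3123) - 1*(-37509) = (10490 - 3123) + 37509 = 7367 + 37509 = 44876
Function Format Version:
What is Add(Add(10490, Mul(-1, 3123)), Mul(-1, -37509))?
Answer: 44876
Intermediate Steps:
Add(Add(10490, Mul(-1, 3123)), Mul(-1, -37509)) = Add(Add(10490, -3123), 37509) = Add(7367, 37509) = 44876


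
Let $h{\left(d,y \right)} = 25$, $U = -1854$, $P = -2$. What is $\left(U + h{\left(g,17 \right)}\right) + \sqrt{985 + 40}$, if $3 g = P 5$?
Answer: $-1829 + 5 \sqrt{41} \approx -1797.0$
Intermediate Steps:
$g = - \frac{10}{3}$ ($g = \frac{\left(-2\right) 5}{3} = \frac{1}{3} \left(-10\right) = - \frac{10}{3} \approx -3.3333$)
$\left(U + h{\left(g,17 \right)}\right) + \sqrt{985 + 40} = \left(-1854 + 25\right) + \sqrt{985 + 40} = -1829 + \sqrt{1025} = -1829 + 5 \sqrt{41}$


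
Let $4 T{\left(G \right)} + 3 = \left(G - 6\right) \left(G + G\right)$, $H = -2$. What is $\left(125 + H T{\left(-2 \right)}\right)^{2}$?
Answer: $\frac{48841}{4} \approx 12210.0$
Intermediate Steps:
$T{\left(G \right)} = - \frac{3}{4} + \frac{G \left(-6 + G\right)}{2}$ ($T{\left(G \right)} = - \frac{3}{4} + \frac{\left(G - 6\right) \left(G + G\right)}{4} = - \frac{3}{4} + \frac{\left(-6 + G\right) 2 G}{4} = - \frac{3}{4} + \frac{2 G \left(-6 + G\right)}{4} = - \frac{3}{4} + \frac{G \left(-6 + G\right)}{2}$)
$\left(125 + H T{\left(-2 \right)}\right)^{2} = \left(125 - 2 \left(- \frac{3}{4} + \frac{\left(-2\right)^{2}}{2} - -6\right)\right)^{2} = \left(125 - 2 \left(- \frac{3}{4} + \frac{1}{2} \cdot 4 + 6\right)\right)^{2} = \left(125 - 2 \left(- \frac{3}{4} + 2 + 6\right)\right)^{2} = \left(125 - \frac{29}{2}\right)^{2} = \left(\frac{221}{2}\right)^{2} = \frac{48841}{4}$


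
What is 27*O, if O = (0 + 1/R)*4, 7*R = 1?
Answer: 756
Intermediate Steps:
R = 1/7 (R = (1/7)*1 = 1/7 ≈ 0.14286)
O = 28 (O = (0 + 1/(1/7))*4 = (0 + 7)*4 = 7*4 = 28)
27*O = 27*28 = 756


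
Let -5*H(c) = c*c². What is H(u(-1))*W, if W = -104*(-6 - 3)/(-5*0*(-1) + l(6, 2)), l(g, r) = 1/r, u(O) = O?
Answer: 1872/5 ≈ 374.40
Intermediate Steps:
H(c) = -c³/5 (H(c) = -c*c²/5 = -c³/5)
W = 1872 (W = -104*(-6 - 3)/(-5*0*(-1) + 1/2) = -(-936)/(0*(-1) + ½) = -(-936)/(0 + ½) = -(-936)/½ = -(-936)*2 = -104*(-18) = 1872)
H(u(-1))*W = -⅕*(-1)³*1872 = -⅕*(-1)*1872 = (⅕)*1872 = 1872/5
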